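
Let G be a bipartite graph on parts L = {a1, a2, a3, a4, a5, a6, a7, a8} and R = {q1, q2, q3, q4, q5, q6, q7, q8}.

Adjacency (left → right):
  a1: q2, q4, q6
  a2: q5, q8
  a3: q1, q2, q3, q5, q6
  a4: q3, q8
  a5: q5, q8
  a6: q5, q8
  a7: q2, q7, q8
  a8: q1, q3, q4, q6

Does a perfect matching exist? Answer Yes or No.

The set {a2, a5, a6} has only 2 neighbours ({q5, q8}), so by Hall's theorem at most 7 of the 8 left vertices can be matched.
Hence no matching covers every left vertex.

No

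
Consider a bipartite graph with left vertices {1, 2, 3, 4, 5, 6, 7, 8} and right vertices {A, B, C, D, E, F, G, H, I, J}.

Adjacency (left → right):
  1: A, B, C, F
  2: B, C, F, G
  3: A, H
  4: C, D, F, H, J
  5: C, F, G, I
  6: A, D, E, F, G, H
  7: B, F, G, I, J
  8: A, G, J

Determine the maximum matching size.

One maximum matching: 1–B, 2–C, 3–H, 4–F, 5–I, 6–A, 7–G, 8–J.
This saturates every left vertex, so 8 is the maximum.

8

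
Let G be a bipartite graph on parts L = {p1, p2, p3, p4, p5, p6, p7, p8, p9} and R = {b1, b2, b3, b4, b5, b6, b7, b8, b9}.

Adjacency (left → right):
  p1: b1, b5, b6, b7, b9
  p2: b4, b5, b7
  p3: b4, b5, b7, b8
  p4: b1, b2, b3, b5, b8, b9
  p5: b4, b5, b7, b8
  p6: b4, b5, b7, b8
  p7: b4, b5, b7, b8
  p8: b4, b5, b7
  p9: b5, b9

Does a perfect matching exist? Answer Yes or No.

No

The set {p2, p3, p5, p6, p7, p8} has only 4 neighbours ({b4, b5, b7, b8}), so by Hall's theorem at most 7 of the 9 left vertices can be matched.
Hence no matching covers every left vertex.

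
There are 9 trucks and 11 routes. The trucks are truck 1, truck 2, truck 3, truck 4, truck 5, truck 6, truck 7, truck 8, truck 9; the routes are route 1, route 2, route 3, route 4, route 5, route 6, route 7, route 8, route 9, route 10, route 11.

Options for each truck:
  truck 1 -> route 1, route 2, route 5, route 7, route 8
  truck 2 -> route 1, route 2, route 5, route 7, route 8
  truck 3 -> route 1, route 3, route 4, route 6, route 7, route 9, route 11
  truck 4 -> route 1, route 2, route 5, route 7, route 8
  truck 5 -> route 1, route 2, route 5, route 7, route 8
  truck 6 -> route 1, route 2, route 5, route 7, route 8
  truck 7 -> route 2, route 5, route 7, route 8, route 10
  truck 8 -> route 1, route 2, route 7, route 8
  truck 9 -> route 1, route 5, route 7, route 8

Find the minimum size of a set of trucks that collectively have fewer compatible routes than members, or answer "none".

6

Take S = {truck 1, truck 2, truck 4, truck 5, truck 6, truck 8}. Its neighbourhood is {route 1, route 2, route 5, route 7, route 8}, so |N(S)| = 5 < |S| = 6.
Every subset of size less than 6 has at least as many neighbours as members, so 6 is the minimum.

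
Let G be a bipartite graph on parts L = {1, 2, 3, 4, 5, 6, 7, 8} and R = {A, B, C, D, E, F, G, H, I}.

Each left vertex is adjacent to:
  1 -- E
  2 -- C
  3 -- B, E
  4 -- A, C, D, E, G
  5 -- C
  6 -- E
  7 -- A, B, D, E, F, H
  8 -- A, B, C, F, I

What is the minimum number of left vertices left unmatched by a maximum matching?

A valid assignment of size 6: 1-E, 2-C, 3-B, 4-G, 7-H, 8-A.
The set {1, 2, 5, 6} has only 2 neighbours ({C, E}), so by Hall's theorem at most 6 of the 8 left vertices can be matched.
That matches 6 of the 8, leaving 2 unmatched; no matching can do better.

2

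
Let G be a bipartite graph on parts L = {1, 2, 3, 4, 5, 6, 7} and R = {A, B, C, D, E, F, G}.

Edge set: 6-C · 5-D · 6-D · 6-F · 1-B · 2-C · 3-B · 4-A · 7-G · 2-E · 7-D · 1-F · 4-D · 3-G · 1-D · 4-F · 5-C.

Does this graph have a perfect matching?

Yes

A valid assignment of size 7: 1-F, 2-E, 3-B, 4-A, 5-D, 6-C, 7-G.
Every left vertex is matched, so this is a perfect matching.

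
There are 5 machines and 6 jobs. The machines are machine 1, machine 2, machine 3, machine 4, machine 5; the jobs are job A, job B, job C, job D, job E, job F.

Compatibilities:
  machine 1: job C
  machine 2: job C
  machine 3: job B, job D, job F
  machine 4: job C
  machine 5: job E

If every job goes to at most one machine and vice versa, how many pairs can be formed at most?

3

One maximum matching: machine 1-job C, machine 3-job F, machine 5-job E.
The set {machine 1, machine 2, machine 4} has only 1 neighbour ({job C}), so by Hall's theorem at most 3 of the 5 machines can be matched.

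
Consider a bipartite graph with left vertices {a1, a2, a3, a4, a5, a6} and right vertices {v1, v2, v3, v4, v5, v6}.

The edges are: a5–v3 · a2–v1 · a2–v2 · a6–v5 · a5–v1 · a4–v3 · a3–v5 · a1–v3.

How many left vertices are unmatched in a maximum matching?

One maximum matching: a1-v3, a2-v2, a3-v5, a5-v1.
The set {a1, a3, a4, a6} has only 2 neighbours ({v3, v5}), so by Hall's theorem at most 4 of the 6 left vertices can be matched.
That matches 4 of the 6, leaving 2 unmatched; no matching can do better.

2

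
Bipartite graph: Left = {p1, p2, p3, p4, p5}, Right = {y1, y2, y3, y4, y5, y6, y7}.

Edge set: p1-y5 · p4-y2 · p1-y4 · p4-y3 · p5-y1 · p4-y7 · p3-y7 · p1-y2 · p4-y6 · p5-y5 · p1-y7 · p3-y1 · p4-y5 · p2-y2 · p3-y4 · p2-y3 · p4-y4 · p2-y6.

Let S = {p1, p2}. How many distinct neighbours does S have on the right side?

The union of neighbours of {p1, p2} is {y2, y3, y4, y5, y6, y7}, which has 6 elements.
Since |N(S)| = 6 ≥ |S| = 2, Hall's condition holds for this subset.

6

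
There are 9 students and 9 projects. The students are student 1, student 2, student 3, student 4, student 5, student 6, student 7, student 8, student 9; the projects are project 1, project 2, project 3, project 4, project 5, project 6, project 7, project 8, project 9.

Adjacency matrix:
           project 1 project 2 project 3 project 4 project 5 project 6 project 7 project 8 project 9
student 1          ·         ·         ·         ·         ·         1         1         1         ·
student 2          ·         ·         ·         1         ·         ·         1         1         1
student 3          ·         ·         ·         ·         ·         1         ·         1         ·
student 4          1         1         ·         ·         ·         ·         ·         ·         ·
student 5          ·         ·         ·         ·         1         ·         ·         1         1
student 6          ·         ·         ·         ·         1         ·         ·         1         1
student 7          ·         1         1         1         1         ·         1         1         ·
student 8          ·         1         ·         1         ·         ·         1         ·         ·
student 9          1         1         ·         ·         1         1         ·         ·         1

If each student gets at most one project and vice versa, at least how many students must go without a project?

0

One maximum matching: student 1-project 7, student 2-project 4, student 3-project 6, student 4-project 1, student 5-project 8, student 6-project 5, student 7-project 3, student 8-project 2, student 9-project 9.
All 9 students are matched, so no larger matching exists.
That matches 9 of the 9, leaving 0 unmatched; no matching can do better.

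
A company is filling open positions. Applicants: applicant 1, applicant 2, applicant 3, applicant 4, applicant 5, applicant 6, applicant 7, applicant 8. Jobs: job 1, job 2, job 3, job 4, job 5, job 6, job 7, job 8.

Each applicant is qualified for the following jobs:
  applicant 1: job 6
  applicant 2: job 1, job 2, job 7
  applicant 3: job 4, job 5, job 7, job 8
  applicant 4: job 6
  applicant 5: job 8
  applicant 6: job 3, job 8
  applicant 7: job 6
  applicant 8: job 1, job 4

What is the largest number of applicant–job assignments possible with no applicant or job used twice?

A valid assignment of size 6: applicant 1–job 6, applicant 2–job 2, applicant 3–job 4, applicant 5–job 8, applicant 6–job 3, applicant 8–job 1.
The set {applicant 1, applicant 4, applicant 7} has only 1 neighbour ({job 6}), so by Hall's theorem at most 6 of the 8 applicants can be matched.

6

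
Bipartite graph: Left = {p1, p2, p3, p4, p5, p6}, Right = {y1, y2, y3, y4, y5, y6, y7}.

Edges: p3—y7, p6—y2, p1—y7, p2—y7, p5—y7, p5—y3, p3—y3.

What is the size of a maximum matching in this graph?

3

A valid assignment of size 3: p1-y7, p3-y3, p6-y2.
The set {p1, p2, p3, p4, p5} has only 2 neighbours ({y3, y7}), so by Hall's theorem at most 3 of the 6 left vertices can be matched.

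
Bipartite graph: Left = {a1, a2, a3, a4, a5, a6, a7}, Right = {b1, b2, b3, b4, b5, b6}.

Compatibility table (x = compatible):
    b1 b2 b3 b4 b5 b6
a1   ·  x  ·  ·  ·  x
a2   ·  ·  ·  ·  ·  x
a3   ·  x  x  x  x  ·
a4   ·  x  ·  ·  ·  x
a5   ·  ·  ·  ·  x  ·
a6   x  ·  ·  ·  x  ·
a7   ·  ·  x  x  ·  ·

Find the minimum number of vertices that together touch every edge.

The 6 edges a1–b2, a2–b6, a3–b4, a5–b5, a6–b1, a7–b3 form a matching, so any vertex cover needs at least 6 vertices (one per matched edge).
Conversely {a3, a5, a6, a7, b2, b6} meets every edge and has exactly 6 vertices, so 6 is optimal.

6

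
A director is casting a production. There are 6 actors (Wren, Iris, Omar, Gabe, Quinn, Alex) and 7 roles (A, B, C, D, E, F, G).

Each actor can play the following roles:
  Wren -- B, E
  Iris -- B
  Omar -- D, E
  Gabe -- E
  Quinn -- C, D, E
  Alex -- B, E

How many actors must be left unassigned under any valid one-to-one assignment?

For example, pair Wren→E, Iris→B, Omar→D, Quinn→C.
The set {Wren, Iris, Gabe, Alex} has only 2 neighbours ({B, E}), so by Hall's theorem at most 4 of the 6 actors can be matched.
That matches 4 of the 6, leaving 2 unmatched; no matching can do better.

2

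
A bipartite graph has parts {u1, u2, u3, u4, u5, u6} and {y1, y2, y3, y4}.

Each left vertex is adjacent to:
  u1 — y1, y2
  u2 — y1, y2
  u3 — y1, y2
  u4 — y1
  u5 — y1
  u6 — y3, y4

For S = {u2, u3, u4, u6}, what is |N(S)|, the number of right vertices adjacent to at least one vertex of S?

4

The union of neighbours of {u2, u3, u4, u6} is {y1, y2, y3, y4}, which has 4 elements.
Since |N(S)| = 4 ≥ |S| = 4, Hall's condition holds for this subset.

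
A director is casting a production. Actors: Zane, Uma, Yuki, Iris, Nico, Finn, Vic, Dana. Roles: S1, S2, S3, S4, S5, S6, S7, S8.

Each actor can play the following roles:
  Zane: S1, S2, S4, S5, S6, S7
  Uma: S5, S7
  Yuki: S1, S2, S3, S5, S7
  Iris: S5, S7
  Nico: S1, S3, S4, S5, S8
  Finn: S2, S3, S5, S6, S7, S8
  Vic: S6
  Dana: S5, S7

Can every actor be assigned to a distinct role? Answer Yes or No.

No

The set {Uma, Iris, Dana} has only 2 neighbours ({S5, S7}), so by Hall's theorem at most 7 of the 8 actors can be matched.
Hence no matching covers every actor.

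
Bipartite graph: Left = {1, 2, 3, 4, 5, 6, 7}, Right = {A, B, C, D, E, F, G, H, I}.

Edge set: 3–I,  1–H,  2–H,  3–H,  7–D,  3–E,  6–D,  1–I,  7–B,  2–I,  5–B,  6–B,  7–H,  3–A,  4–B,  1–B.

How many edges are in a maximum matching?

A valid assignment of size 5: 1–H, 2–I, 3–E, 4–B, 6–D.
The set {1, 2, 4, 5, 6, 7} has only 4 neighbours ({B, D, H, I}), so by Hall's theorem at most 5 of the 7 left vertices can be matched.

5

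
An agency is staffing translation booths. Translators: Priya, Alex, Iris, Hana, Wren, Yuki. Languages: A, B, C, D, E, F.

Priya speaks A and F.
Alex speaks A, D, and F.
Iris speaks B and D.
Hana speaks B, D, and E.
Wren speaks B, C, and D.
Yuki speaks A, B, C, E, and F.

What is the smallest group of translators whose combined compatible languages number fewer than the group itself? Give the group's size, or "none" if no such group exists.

none

A matching saturating every translator exists, for instance Priya→F, Alex→D, Iris→B, Hana→E, Wren→C, Yuki→A.
By Hall's marriage theorem, this means |N(S)| ≥ |S| for every subset S, so no violating subset exists.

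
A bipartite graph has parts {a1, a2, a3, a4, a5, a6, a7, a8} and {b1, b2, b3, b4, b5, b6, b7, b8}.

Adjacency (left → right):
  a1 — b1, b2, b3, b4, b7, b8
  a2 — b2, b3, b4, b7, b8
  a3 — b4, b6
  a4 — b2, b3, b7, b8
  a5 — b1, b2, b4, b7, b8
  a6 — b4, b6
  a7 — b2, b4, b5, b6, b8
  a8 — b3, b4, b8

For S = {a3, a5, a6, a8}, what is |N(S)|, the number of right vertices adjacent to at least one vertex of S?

The union of neighbours of {a3, a5, a6, a8} is {b1, b2, b3, b4, b6, b7, b8}, which has 7 elements.
Since |N(S)| = 7 ≥ |S| = 4, Hall's condition holds for this subset.

7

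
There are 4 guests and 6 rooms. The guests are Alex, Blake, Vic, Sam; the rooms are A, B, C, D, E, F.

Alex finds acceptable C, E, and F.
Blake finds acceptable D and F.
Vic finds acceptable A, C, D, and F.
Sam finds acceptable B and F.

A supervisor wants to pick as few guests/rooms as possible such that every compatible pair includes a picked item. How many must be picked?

4

{Alex, Blake, Vic, Sam} is a vertex cover of size 4: every edge has an endpoint in this set.
No smaller cover exists because Alex–E, Blake–D, Vic–F, Sam–B is a matching of size 4, and a cover must include an endpoint of each of these disjoint edges (König's theorem).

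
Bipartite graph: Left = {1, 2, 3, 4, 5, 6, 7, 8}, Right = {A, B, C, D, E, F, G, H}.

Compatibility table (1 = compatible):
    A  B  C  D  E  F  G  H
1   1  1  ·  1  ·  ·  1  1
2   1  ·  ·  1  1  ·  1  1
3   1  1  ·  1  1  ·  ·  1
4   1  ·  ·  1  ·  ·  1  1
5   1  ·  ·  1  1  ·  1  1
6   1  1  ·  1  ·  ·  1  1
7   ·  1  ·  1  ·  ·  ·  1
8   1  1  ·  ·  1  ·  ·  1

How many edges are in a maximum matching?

6

A valid assignment of size 6: 1–H, 2–E, 3–B, 4–D, 5–A, 6–G.
The set {1, 2, 3, 4, 5, 6, 7, 8} has only 6 neighbours ({A, B, D, E, G, H}), so by Hall's theorem at most 6 of the 8 left vertices can be matched.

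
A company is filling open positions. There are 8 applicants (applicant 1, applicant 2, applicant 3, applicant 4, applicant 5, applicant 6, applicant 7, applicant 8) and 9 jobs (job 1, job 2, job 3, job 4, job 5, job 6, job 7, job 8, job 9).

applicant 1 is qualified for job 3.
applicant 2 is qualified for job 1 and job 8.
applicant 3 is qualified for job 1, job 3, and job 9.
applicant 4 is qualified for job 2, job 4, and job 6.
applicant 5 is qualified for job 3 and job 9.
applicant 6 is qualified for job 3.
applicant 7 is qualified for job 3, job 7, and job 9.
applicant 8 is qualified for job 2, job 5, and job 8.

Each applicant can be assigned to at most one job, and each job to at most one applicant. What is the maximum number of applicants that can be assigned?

A valid assignment of size 7: applicant 1→job 3, applicant 2→job 8, applicant 3→job 1, applicant 4→job 6, applicant 5→job 9, applicant 7→job 7, applicant 8→job 2.
The set {applicant 1, applicant 6} has only 1 neighbour ({job 3}), so by Hall's theorem at most 7 of the 8 applicants can be matched.

7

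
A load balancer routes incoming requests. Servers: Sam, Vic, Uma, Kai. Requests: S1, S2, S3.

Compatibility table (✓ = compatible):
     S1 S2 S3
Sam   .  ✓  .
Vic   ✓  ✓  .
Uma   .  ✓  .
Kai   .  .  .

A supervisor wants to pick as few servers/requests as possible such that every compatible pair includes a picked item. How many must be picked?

2

{Vic, S2} is a vertex cover of size 2: every edge has an endpoint in this set.
No smaller cover exists because Sam–S2, Vic–S1 is a matching of size 2, and a cover must include an endpoint of each of these disjoint edges (König's theorem).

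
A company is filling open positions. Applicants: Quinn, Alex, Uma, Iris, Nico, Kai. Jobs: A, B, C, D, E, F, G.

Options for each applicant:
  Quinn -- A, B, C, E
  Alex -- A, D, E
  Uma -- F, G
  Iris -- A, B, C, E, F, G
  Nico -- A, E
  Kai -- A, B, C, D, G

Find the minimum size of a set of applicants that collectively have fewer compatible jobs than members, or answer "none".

A matching saturating every applicant exists, for instance Quinn→B, Alex→D, Uma→F, Iris→A, Nico→E, Kai→G.
By Hall's marriage theorem, this means |N(S)| ≥ |S| for every subset S, so no violating subset exists.

none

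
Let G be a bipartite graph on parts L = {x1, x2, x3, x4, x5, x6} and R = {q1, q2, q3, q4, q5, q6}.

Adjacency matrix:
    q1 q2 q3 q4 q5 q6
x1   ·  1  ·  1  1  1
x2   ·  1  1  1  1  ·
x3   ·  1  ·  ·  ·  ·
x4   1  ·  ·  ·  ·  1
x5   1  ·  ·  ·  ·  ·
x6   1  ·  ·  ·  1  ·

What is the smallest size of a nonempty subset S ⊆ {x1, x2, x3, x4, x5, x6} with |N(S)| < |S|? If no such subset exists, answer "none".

A matching saturating every left vertex exists, for instance x1→q4, x2→q3, x3→q2, x4→q6, x5→q1, x6→q5.
By Hall's marriage theorem, this means |N(S)| ≥ |S| for every subset S, so no violating subset exists.

none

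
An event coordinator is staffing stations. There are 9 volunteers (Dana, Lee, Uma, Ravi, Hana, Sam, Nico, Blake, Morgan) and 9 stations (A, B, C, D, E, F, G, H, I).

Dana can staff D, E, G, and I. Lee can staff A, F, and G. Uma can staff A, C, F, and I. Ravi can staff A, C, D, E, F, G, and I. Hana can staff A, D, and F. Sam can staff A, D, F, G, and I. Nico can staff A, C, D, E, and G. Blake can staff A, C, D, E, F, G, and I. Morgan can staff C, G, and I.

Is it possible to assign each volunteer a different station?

No

The set {Dana, Lee, Uma, Ravi, Hana, Sam, Nico, Blake, Morgan} has only 7 neighbours ({A, C, D, E, F, G, I}), so by Hall's theorem at most 7 of the 9 volunteers can be matched.
Hence no matching covers every volunteer.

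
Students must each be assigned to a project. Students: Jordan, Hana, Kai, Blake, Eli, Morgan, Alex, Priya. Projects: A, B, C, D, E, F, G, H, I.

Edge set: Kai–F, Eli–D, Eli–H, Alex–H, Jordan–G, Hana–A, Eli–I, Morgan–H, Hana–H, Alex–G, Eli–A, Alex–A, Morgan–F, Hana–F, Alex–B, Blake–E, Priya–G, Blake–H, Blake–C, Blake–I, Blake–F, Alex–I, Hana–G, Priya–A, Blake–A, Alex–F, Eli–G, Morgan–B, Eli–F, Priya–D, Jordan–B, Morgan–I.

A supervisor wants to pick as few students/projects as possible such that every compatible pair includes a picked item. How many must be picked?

{Jordan, Hana, Kai, Blake, Eli, Morgan, Alex, Priya} is a vertex cover of size 8: every edge has an endpoint in this set.
No smaller cover exists because Jordan–B, Hana–H, Kai–F, Blake–E, Eli–D, Morgan–I, Alex–A, Priya–G is a matching of size 8, and a cover must include an endpoint of each of these disjoint edges (König's theorem).

8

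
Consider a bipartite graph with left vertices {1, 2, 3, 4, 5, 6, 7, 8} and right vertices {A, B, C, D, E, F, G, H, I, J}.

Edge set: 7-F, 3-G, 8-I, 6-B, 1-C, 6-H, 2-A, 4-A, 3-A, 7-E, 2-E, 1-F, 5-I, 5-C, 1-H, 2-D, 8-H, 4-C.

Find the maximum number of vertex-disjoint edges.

8

One maximum matching: 1→F, 2→D, 3→G, 4→A, 5→C, 6→B, 7→E, 8→H.
All 8 left vertices are matched, so no larger matching exists.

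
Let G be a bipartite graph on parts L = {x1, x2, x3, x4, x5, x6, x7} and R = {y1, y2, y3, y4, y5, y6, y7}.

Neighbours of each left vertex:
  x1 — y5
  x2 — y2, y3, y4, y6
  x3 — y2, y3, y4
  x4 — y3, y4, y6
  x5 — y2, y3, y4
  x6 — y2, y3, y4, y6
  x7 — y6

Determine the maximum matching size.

5

A valid assignment of size 5: x1-y5, x2-y6, x3-y2, x4-y4, x5-y3.
The set {x2, x3, x4, x5, x6, x7} has only 4 neighbours ({y2, y3, y4, y6}), so by Hall's theorem at most 5 of the 7 left vertices can be matched.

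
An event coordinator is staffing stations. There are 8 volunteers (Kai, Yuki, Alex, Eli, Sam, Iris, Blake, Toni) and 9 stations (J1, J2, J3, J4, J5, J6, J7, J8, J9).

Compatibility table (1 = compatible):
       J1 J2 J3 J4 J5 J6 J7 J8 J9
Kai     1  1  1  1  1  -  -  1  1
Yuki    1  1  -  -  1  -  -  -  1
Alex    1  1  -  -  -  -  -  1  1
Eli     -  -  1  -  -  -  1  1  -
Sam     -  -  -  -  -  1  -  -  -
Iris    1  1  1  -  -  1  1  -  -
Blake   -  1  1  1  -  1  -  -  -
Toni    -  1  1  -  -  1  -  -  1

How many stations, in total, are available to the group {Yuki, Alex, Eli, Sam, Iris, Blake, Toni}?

The union of neighbours of {Yuki, Alex, Eli, Sam, Iris, Blake, Toni} is {J1, J2, J3, J4, J5, J6, J7, J8, J9}, which has 9 elements.
Since |N(S)| = 9 ≥ |S| = 7, Hall's condition holds for this subset.

9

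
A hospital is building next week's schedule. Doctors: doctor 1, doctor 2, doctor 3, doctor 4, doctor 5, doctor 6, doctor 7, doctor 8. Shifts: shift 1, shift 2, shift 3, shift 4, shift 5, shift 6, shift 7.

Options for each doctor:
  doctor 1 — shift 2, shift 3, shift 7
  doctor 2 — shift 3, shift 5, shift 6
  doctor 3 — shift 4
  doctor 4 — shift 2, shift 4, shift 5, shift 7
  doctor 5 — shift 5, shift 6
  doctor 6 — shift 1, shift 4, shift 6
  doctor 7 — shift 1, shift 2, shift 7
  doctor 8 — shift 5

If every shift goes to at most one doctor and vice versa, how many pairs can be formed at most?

A valid assignment of size 7: doctor 1→shift 3, doctor 2→shift 6, doctor 3→shift 4, doctor 4→shift 7, doctor 5→shift 5, doctor 6→shift 1, doctor 7→shift 2.
The set {doctor 1, doctor 2, doctor 3, doctor 4, doctor 5, doctor 6, doctor 7, doctor 8} has only 7 neighbours ({shift 1, shift 2, shift 3, shift 4, shift 5, shift 6, shift 7}), so by Hall's theorem at most 7 of the 8 doctors can be matched.

7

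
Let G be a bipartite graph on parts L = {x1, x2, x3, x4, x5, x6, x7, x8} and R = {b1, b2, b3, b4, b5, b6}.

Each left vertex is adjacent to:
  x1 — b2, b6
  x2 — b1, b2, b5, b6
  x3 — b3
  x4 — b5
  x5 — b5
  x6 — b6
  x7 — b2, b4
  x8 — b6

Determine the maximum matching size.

One maximum matching: x1→b2, x2→b1, x3→b3, x4→b5, x6→b6, x7→b4.
The set {x4, x5, x6, x8} has only 2 neighbours ({b5, b6}), so by Hall's theorem at most 6 of the 8 left vertices can be matched.

6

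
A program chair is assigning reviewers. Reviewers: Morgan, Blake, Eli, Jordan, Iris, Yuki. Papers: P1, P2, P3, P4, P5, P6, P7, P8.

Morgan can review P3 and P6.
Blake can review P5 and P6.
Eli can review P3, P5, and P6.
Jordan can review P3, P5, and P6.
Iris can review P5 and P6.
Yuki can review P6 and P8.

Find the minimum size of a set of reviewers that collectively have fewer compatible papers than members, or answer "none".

4

Take S = {Morgan, Blake, Eli, Jordan}. Its neighbourhood is {P3, P5, P6}, so |N(S)| = 3 < |S| = 4.
Every subset of size less than 4 has at least as many neighbours as members, so 4 is the minimum.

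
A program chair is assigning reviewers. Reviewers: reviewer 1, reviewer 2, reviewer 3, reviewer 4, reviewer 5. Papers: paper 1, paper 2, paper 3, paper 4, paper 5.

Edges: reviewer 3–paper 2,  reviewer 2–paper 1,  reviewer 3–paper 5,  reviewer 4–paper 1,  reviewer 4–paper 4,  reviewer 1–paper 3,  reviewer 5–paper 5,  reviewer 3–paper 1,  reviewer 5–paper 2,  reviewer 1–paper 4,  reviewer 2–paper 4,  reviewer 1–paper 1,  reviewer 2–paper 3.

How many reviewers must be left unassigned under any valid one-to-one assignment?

0

One maximum matching: reviewer 1–paper 1, reviewer 2–paper 3, reviewer 3–paper 5, reviewer 4–paper 4, reviewer 5–paper 2.
All 5 reviewers are matched, so no larger matching exists.
That matches 5 of the 5, leaving 0 unmatched; no matching can do better.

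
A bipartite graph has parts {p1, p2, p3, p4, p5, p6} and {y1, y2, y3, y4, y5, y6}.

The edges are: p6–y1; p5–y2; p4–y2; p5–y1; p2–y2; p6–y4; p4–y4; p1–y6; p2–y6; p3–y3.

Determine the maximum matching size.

A valid assignment of size 5: p1→y6, p2→y2, p3→y3, p4→y4, p5→y1.
The set {p1, p2, p4, p5, p6} has only 4 neighbours ({y1, y2, y4, y6}), so by Hall's theorem at most 5 of the 6 left vertices can be matched.

5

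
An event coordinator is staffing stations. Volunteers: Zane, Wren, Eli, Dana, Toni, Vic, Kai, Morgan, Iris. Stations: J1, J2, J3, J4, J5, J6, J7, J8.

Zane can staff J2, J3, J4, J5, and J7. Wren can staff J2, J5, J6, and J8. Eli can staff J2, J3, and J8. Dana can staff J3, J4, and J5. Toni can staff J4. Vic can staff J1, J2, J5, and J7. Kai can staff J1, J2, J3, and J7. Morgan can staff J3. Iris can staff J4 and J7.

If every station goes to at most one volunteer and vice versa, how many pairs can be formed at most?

8

One maximum matching: Zane→J2, Wren→J6, Eli→J8, Dana→J5, Toni→J4, Vic→J1, Kai→J7, Morgan→J3.
The set {Zane, Dana, Toni, Vic, Kai, Morgan, Iris} has only 6 neighbours ({J1, J2, J3, J4, J5, J7}), so by Hall's theorem at most 8 of the 9 volunteers can be matched.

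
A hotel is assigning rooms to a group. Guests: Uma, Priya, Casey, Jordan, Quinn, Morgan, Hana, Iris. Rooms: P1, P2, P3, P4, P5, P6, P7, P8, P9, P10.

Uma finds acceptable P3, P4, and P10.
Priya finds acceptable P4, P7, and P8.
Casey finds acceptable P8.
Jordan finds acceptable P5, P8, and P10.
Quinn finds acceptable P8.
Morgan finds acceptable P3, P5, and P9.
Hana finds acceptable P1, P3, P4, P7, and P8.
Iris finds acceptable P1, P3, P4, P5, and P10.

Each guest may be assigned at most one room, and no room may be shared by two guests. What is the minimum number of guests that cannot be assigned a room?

For example, pair Uma-P4, Priya-P7, Casey-P8, Jordan-P10, Morgan-P9, Hana-P3, Iris-P1.
The set {Casey, Quinn} has only 1 neighbour ({P8}), so by Hall's theorem at most 7 of the 8 guests can be matched.
That matches 7 of the 8, leaving 1 unmatched; no matching can do better.

1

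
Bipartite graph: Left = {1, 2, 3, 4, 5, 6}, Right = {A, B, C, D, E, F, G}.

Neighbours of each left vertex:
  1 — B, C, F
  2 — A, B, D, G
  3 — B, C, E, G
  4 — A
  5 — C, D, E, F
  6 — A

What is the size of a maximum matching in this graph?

For example, pair 1→F, 2→G, 3→B, 4→A, 5→E.
The set {4, 6} has only 1 neighbour ({A}), so by Hall's theorem at most 5 of the 6 left vertices can be matched.

5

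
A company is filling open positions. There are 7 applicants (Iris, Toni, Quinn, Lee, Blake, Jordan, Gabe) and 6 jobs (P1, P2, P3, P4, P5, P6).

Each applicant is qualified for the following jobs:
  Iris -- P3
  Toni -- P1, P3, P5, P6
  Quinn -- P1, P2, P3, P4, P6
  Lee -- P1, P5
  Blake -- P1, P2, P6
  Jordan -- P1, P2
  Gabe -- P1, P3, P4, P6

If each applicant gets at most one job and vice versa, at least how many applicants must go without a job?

1

One maximum matching: Iris-P3, Toni-P6, Quinn-P4, Lee-P5, Blake-P2, Jordan-P1.
The set {Iris, Toni, Quinn, Lee, Blake, Jordan, Gabe} has only 6 neighbours ({P1, P2, P3, P4, P5, P6}), so by Hall's theorem at most 6 of the 7 applicants can be matched.
That matches 6 of the 7, leaving 1 unmatched; no matching can do better.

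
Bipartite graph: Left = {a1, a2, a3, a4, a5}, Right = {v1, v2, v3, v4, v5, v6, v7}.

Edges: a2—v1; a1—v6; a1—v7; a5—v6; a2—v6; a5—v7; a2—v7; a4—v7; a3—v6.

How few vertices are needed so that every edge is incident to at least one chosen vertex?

{a2, v6, v7} is a vertex cover of size 3: every edge has an endpoint in this set.
No smaller cover exists because a1–v7, a2–v1, a3–v6 is a matching of size 3, and a cover must include an endpoint of each of these disjoint edges (König's theorem).

3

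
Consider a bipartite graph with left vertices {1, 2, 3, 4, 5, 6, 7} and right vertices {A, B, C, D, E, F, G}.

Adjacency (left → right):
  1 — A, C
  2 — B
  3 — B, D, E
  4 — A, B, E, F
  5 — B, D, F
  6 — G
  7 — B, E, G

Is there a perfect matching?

Yes

A valid assignment of size 7: 1→C, 2→B, 3→D, 4→A, 5→F, 6→G, 7→E.
Every left vertex is matched, so this is a perfect matching.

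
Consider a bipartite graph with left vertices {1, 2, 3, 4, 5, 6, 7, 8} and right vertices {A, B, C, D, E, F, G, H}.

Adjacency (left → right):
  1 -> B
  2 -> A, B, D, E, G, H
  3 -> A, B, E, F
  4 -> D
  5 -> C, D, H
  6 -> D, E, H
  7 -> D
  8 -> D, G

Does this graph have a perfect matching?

The set {4, 7} has only 1 neighbour ({D}), so by Hall's theorem at most 7 of the 8 left vertices can be matched.
Hence no matching covers every left vertex.

No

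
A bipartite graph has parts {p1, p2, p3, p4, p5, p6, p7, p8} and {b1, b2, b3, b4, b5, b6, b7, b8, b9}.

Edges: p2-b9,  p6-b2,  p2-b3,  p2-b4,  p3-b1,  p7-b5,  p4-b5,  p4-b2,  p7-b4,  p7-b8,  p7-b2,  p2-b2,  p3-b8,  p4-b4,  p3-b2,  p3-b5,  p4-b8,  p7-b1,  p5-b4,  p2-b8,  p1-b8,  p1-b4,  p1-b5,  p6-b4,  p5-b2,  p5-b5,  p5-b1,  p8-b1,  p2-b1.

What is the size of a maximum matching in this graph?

For example, pair p1–b5, p2–b3, p3–b1, p4–b8, p5–b2, p6–b4.
The set {p1, p3, p4, p5, p6, p7, p8} has only 5 neighbours ({b1, b2, b4, b5, b8}), so by Hall's theorem at most 6 of the 8 left vertices can be matched.

6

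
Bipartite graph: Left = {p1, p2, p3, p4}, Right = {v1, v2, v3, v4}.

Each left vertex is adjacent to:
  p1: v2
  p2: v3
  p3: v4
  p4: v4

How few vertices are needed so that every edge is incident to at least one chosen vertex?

A maximum matching has 3 edges (e.g. p1–v2, p2–v3, p3–v4).
By König's theorem the minimum vertex cover has the same size. One such cover is {p1, p2, v4}.

3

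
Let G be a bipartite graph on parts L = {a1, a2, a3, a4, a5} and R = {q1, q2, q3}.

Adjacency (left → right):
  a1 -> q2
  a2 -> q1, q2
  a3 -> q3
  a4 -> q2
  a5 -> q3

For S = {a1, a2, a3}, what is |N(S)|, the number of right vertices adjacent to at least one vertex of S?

3

The union of neighbours of {a1, a2, a3} is {q1, q2, q3}, which has 3 elements.
Since |N(S)| = 3 ≥ |S| = 3, Hall's condition holds for this subset.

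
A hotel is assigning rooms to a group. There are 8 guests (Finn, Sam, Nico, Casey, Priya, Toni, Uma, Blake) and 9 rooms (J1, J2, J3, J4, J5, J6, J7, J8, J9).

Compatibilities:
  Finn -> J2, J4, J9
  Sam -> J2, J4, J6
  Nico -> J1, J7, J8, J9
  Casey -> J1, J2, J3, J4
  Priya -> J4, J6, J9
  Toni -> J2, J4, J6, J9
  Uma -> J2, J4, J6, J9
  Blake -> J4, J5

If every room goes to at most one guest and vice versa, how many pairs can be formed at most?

7

A valid assignment of size 7: Finn–J4, Sam–J2, Nico–J7, Casey–J3, Priya–J6, Toni–J9, Blake–J5.
The set {Finn, Sam, Priya, Toni, Uma} has only 4 neighbours ({J2, J4, J6, J9}), so by Hall's theorem at most 7 of the 8 guests can be matched.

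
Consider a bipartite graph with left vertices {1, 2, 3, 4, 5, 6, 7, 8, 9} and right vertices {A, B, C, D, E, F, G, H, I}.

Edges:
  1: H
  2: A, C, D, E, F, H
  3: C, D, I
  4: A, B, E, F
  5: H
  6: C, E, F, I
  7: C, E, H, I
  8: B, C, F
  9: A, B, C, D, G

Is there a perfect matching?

The set {1, 5} has only 1 neighbour ({H}), so by Hall's theorem at most 8 of the 9 left vertices can be matched.
Hence no matching covers every left vertex.

No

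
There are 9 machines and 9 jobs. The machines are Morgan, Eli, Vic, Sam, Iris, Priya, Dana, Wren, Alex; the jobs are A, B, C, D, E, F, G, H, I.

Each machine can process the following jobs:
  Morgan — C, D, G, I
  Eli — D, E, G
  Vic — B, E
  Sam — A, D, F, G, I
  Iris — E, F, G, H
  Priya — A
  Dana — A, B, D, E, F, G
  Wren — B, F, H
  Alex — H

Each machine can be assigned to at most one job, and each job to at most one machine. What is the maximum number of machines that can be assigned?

9

A valid assignment of size 9: Morgan→C, Eli→D, Vic→B, Sam→I, Iris→E, Priya→A, Dana→G, Wren→F, Alex→H.
This saturates every machine, so 9 is the maximum.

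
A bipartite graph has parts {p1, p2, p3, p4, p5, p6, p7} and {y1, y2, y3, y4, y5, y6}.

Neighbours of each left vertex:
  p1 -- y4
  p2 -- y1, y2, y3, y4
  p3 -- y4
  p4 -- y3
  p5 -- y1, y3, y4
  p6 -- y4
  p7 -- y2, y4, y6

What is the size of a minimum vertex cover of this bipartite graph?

5

The 5 edges p1–y4, p2–y2, p4–y3, p5–y1, p7–y6 form a matching, so any vertex cover needs at least 5 vertices (one per matched edge).
Conversely {p2, p4, p5, p7, y4} meets every edge and has exactly 5 vertices, so 5 is optimal.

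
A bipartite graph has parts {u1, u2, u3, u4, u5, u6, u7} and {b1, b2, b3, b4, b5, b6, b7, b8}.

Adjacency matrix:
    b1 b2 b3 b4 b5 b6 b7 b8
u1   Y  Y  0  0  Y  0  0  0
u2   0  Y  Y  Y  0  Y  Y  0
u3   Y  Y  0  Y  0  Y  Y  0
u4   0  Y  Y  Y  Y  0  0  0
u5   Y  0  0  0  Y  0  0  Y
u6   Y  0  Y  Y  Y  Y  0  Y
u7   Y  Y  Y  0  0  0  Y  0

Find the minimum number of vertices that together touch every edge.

7

{u1, u2, u3, u4, u5, u6, u7} is a vertex cover of size 7: every edge has an endpoint in this set.
No smaller cover exists because u1–b2, u2–b6, u3–b7, u4–b4, u5–b5, u6–b1, u7–b3 is a matching of size 7, and a cover must include an endpoint of each of these disjoint edges (König's theorem).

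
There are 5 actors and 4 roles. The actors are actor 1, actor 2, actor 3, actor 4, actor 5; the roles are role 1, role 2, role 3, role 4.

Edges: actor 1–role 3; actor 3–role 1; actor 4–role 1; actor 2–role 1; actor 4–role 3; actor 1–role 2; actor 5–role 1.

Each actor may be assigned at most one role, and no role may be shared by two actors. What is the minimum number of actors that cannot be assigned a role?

One maximum matching: actor 1–role 2, actor 2–role 1, actor 4–role 3.
The set {actor 2, actor 3, actor 5} has only 1 neighbour ({role 1}), so by Hall's theorem at most 3 of the 5 actors can be matched.
That matches 3 of the 5, leaving 2 unmatched; no matching can do better.

2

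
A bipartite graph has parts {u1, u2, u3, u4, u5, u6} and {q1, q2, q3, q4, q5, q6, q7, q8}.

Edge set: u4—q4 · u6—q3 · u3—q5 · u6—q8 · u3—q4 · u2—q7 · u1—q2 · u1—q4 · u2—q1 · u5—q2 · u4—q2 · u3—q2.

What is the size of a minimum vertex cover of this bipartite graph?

5

{u2, u3, u6, q2, q4} is a vertex cover of size 5: every edge has an endpoint in this set.
No smaller cover exists because u1–q4, u2–q7, u3–q5, u4–q2, u6–q8 is a matching of size 5, and a cover must include an endpoint of each of these disjoint edges (König's theorem).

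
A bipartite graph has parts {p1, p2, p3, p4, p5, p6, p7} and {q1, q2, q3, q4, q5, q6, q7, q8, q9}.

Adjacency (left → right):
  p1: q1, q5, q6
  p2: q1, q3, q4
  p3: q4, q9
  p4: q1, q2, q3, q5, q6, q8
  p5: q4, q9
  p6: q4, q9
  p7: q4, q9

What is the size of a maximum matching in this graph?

5

One maximum matching: p1-q5, p2-q3, p3-q4, p4-q6, p5-q9.
The set {p3, p5, p6, p7} has only 2 neighbours ({q4, q9}), so by Hall's theorem at most 5 of the 7 left vertices can be matched.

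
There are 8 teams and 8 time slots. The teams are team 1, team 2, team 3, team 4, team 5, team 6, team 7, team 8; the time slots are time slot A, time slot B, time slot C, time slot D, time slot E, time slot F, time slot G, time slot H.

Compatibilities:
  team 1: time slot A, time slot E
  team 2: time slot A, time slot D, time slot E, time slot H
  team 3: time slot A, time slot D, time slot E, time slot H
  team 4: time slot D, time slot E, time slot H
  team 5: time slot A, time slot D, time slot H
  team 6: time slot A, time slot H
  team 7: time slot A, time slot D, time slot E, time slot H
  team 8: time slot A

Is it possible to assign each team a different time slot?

The set {team 1, team 2, team 3, team 4, team 5, team 6, team 7, team 8} has only 4 neighbours ({time slot A, time slot D, time slot E, time slot H}), so by Hall's theorem at most 4 of the 8 teams can be matched.
Hence no matching covers every team.

No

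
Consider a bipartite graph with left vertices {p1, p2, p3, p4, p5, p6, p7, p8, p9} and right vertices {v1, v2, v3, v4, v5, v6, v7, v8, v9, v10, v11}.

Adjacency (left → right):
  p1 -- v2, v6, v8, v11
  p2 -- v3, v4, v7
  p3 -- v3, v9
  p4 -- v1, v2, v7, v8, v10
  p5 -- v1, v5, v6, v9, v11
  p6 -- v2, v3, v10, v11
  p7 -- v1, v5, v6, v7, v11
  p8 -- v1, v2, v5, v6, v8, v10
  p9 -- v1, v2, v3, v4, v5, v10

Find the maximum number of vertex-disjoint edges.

One maximum matching: p1-v6, p2-v7, p3-v3, p4-v8, p5-v9, p6-v11, p7-v1, p8-v2, p9-v10.
This saturates every left vertex, so 9 is the maximum.

9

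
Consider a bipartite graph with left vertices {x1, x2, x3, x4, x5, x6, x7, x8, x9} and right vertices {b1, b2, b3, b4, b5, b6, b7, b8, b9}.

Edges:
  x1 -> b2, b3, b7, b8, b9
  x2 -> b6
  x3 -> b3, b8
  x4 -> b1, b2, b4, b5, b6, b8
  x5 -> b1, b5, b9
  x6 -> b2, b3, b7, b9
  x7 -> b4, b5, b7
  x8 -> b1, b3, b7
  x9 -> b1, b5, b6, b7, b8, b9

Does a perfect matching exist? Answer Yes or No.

Yes

For example, pair x1–b2, x2–b6, x3–b8, x4–b5, x5–b9, x6–b3, x7–b4, x8–b1, x9–b7.
Every left vertex is matched, so this is a perfect matching.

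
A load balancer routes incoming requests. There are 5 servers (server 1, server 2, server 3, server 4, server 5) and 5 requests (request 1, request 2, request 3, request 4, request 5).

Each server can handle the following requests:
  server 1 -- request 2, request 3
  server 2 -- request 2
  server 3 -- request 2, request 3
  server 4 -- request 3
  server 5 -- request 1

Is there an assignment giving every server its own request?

The set {server 1, server 2, server 3, server 4} has only 2 neighbours ({request 2, request 3}), so by Hall's theorem at most 3 of the 5 servers can be matched.
Hence no matching covers every server.

No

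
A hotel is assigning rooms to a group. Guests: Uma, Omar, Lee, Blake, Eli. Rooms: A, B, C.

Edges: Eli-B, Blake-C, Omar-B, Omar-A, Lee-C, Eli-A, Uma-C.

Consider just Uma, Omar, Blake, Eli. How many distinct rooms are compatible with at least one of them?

3

The union of neighbours of {Uma, Omar, Blake, Eli} is {A, B, C}, which has 3 elements.
Since |N(S)| = 3 < |S| = 4, Hall's condition fails for this subset.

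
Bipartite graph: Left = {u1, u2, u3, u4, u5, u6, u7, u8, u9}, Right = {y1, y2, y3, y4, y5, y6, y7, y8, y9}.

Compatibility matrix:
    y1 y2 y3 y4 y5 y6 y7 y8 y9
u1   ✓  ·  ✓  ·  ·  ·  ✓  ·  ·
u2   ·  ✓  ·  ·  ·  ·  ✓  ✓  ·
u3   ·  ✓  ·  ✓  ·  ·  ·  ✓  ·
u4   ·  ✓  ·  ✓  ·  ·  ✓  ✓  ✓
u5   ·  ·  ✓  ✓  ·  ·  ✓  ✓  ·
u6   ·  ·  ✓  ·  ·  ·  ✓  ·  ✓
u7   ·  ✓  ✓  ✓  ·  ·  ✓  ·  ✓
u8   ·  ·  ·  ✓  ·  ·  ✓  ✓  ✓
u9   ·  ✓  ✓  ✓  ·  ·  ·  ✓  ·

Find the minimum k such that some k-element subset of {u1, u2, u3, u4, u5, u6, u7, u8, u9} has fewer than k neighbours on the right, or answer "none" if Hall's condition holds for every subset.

Take S = {u2, u3, u4, u5, u6, u7, u8}. Its neighbourhood is {y2, y3, y4, y7, y8, y9}, so |N(S)| = 6 < |S| = 7.
Every subset of size less than 7 has at least as many neighbours as members, so 7 is the minimum.

7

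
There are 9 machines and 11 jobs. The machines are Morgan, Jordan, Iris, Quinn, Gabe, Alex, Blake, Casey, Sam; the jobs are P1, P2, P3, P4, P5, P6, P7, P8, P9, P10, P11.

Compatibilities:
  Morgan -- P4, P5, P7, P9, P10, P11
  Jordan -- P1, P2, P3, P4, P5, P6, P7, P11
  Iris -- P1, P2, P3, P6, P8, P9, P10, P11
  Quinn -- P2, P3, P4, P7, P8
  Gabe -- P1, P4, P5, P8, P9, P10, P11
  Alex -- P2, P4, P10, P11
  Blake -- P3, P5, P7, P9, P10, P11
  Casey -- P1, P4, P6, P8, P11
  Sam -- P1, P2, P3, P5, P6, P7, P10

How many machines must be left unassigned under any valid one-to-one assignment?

For example, pair Morgan–P10, Jordan–P2, Iris–P6, Quinn–P7, Gabe–P8, Alex–P4, Blake–P3, Casey–P11, Sam–P1.
All 9 machines are matched, so no larger matching exists.
That matches 9 of the 9, leaving 0 unmatched; no matching can do better.

0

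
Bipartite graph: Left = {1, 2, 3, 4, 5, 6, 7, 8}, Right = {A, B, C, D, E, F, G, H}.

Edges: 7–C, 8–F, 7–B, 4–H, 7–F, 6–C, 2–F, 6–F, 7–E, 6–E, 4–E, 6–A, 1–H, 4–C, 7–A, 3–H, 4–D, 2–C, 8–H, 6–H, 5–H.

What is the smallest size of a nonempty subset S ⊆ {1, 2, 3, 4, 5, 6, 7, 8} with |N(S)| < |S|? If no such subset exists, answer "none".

Take S = {1, 3}. Its neighbourhood is {H}, so |N(S)| = 1 < |S| = 2.
No single vertex violates Hall's condition since each has at least one neighbour, so 2 is the minimum.

2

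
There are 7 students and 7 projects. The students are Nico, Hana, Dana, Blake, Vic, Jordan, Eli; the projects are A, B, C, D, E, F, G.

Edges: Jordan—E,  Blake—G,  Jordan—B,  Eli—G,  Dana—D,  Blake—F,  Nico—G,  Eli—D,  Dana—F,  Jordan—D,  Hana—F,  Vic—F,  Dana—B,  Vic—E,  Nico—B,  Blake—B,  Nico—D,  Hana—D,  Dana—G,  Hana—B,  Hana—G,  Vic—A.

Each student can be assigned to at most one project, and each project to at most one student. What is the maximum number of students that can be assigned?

A valid assignment of size 6: Nico→G, Hana→D, Dana→F, Blake→B, Vic→A, Jordan→E.
The set {Nico, Hana, Dana, Blake, Eli} has only 4 neighbours ({B, D, F, G}), so by Hall's theorem at most 6 of the 7 students can be matched.

6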